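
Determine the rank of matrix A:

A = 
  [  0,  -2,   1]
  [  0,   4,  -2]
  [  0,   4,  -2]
Row reduce:
R2 → R2 + (2)·R1
R3 → R3 + (2)·R1
REF = 
  [  0,  -2,   1]
  [  0,   0,   0]
  [  0,   0,   0]
Pivot columns: 2 → 1 pivot.

rank(A) = 1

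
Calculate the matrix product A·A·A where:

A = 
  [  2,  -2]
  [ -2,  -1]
A² = A·A:
A²[1,1] = (2)(2) + (-2)(-2) = 8
A²[1,2] = (2)(-2) + (-2)(-1) = -2
A²[2,1] = (-2)(2) + (-1)(-2) = -2
A²[2,2] = (-2)(-2) + (-1)(-1) = 5
A² = 
  [  8,  -2]
  [ -2,   5]

A^3 = A^2·A:
A^3[1,1] = (8)(2) + (-2)(-2) = 20
A^3[1,2] = (8)(-2) + (-2)(-1) = -14
A^3[2,1] = (-2)(2) + (5)(-2) = -14
A^3[2,2] = (-2)(-2) + (5)(-1) = -1
A^3 = 
  [ 20, -14]
  [-14,  -1]

Therefore
A^3 = 
  [ 20, -14]
  [-14,  -1]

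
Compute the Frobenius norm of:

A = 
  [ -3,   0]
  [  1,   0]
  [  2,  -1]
||A||_F = 3.873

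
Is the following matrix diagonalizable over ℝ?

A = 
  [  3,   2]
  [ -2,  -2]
Yes

tr(A) = 1, det(A) = -2
Characteristic polynomial: λ² - tr(A)λ + det(A) = λ² - λ - 2
λ² - λ - 2 = (λ + 1)(λ - 2)
Eigenvalues: 2, -1
λ=-1: alg. mult. = 1, geom. mult. = 2 - rank(A - (-1)I) = 2 - 1 = 1
λ=2: alg. mult. = 1, geom. mult. = 2 - rank(A - (2)I) = 2 - 1 = 1
Sum of geometric multiplicities equals n, so A has n independent eigenvectors.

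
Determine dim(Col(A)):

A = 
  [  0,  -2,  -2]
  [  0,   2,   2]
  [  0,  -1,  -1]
Row reduce:
R2 → R2 + (1)·R1
R3 → R3 - (1/2)·R1
REF = 
  [  0,  -2,  -2]
  [  0,   0,   0]
  [  0,   0,   0]
Pivot columns: 2 → 1 pivot.
dim(Col(A)) = number of pivot columns = 1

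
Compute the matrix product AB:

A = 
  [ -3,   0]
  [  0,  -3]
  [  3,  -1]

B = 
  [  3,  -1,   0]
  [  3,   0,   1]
A is 3×2 and B is 2×3, so AB is 3×3. Each entry is (row of A)·(column of B):
AB[1,1] = (-3)(3) + (0)(3) = -9
AB[1,2] = (-3)(-1) + (0)(0) = 3
AB[1,3] = (-3)(0) + (0)(1) = 0
AB[2,1] = (0)(3) + (-3)(3) = -9
AB[2,2] = (0)(-1) + (-3)(0) = 0
AB[2,3] = (0)(0) + (-3)(1) = -3
AB[3,1] = (3)(3) + (-1)(3) = 6
AB[3,2] = (3)(-1) + (-1)(0) = -3
AB[3,3] = (3)(0) + (-1)(1) = -1

AB = 
  [ -9,   3,   0]
  [ -9,   0,  -3]
  [  6,  -3,  -1]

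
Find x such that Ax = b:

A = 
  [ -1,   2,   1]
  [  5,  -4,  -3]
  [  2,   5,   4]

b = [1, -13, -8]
x = [-3, -2, 2]

Row reduce the augmented matrix [A|b]:
R2 → R2 + (5)·R1
R3 → R3 + (2)·R1
R3 → R3 - (3/2)·R2
REF = 
  [ -1,   2,   1,   1]
  [  0,   6,   2,  -8]
  [  0,   0,   3,   6]

Back-substitution:
x₃ = 6 / 3 = 2
x₂ = (-8 - (2)(2)) / 6 = -2
x₁ = (1 - (2)(-2) - (1)(2)) / (-1) = -3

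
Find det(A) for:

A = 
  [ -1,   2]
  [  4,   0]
-8

For a 2×2 matrix, det = ad - bc = (-1)(0) - (2)(4) = -8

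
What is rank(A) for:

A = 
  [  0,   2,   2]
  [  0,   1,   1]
rank(A) = 1

Row reduce:
R2 → R2 - (1/2)·R1
REF = 
  [  0,   2,   2]
  [  0,   0,   0]
Pivot columns: 2 → 1 pivot.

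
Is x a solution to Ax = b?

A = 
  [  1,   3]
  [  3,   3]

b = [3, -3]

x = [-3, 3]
No

Ax = [6, 0] ≠ b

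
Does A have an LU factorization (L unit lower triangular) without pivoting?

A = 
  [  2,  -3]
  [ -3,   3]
Yes.
A[1,1] = 2 ≠ 0, so Gaussian elimination proceeds without a row swap: multiplier ℓ₂₁ = (-3)/(2) = -3/2, and U[2,2] = 3 - (-3/2)(-3) = -3/2.
L = 
  [   1,    0]
  [-3/2,    1]
U = 
  [   2,   -3]
  [   0, -3/2]
Check row 2 of LU: [(-3/2)(2), (-3/2)(-3) + (-3/2)] = [-3, 3] = row 2 of A ✓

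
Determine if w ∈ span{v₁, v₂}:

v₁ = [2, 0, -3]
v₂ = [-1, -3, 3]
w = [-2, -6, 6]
Yes

Form the augmented matrix and row-reduce:
[v₁|v₂|w] = 
  [  2,  -1,  -2]
  [  0,  -3,  -6]
  [ -3,   3,   6]
R3 → R3 + (3/2)·R1
R3 → R3 + (1/2)·R2
REF = 
  [  2,  -1,  -2]
  [  0,  -3,  -6]
  [  0,   0,   0]

No row of the form [0 0 | nonzero], so the system is consistent. Back-substitution gives c₁ = 0, c₂ = 2: w = (0)·v₁ + (2)·v₂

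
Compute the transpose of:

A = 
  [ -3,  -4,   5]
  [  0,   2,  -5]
Aᵀ = 
  [ -3,   0]
  [ -4,   2]
  [  5,  -5]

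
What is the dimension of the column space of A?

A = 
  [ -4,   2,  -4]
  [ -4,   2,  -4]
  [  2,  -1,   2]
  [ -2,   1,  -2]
dim(Col(A)) = 1

Row reduce:
R2 → R2 - (1)·R1
R3 → R3 + (1/2)·R1
R4 → R4 - (1/2)·R1
REF = 
  [ -4,   2,  -4]
  [  0,   0,   0]
  [  0,   0,   0]
  [  0,   0,   0]
Pivot columns: 1 → 1 pivot.
dim(Col(A)) = number of pivot columns = 1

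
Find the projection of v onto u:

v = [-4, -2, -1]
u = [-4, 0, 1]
v·u = (-4)(-4) + (-2)(0) + (-1)(1) = 15
u·u = (-4)² + (0)² + (1)² = 17
proj_u(v) = (v·u / u·u) × u = (15/17) × u

proj_u(v) = [-60/17, 0, 15/17]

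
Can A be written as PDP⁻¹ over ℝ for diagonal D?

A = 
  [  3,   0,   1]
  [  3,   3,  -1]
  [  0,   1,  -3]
Yes

Characteristic polynomial: det(λI - A) = λ³ - 3λ² - 8λ + 21
By the rational root theorem any rational root is an integer dividing 21; none of those is a root, so p(λ) has no rational roots and hence (being an irreducible cubic) no repeated roots.
Discriminant of the cubic: Δ = 2057
Δ > 0 ⇒ three distinct real eigenvalues: λ ≈ -2.734, 2.132, 3.603
Three distinct real eigenvalues, so A has 3 independent eigenvectors.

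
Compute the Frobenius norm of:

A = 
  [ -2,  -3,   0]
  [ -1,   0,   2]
||A||_F = 4.243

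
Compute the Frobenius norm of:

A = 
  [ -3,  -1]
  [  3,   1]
||A||_F = 4.472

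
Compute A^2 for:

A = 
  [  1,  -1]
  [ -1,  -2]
A² = A·A:
A²[1,1] = (1)(1) + (-1)(-1) = 2
A²[1,2] = (1)(-1) + (-1)(-2) = 1
A²[2,1] = (-1)(1) + (-2)(-1) = 1
A²[2,2] = (-1)(-1) + (-2)(-2) = 5
A² = 
  [  2,   1]
  [  1,   5]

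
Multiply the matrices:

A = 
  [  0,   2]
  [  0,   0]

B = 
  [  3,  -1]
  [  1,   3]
AB = 
  [  2,   6]
  [  0,   0]

A is 2×2 and B is 2×2, so AB is 2×2. Each entry is (row of A)·(column of B):
AB[1,1] = (0)(3) + (2)(1) = 2
AB[1,2] = (0)(-1) + (2)(3) = 6
AB[2,1] = (0)(3) + (0)(1) = 0
AB[2,2] = (0)(-1) + (0)(3) = 0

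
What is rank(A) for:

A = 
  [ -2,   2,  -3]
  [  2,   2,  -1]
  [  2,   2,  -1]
rank(A) = 2

Row reduce:
R2 → R2 + (1)·R1
R3 → R3 + (1)·R1
R3 → R3 - (1)·R2
REF = 
  [ -2,   2,  -3]
  [  0,   4,  -4]
  [  0,   0,   0]
Pivot columns: 1, 2 → 2 pivots.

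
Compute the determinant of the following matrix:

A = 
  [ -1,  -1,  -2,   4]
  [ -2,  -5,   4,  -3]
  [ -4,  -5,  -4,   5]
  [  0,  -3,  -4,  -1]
-224

Cofactor expansion along row 1: det(A) = a₁₁M₁₁ - a₁₂M₁₂ + a₁₃M₁₃ - a₁₄M₁₄

M₁₁ = det[[-5, 4, -3]; [-5, -4, 5]; [-3, -4, -1]]
  = (-5)·((-4)(-1) - (5)(-4)) - (4)·((-5)(-1) - (5)(-3)) + (-3)·((-5)(-4) - (-4)(-3))
  = (-5)(24) - (4)(20) + (-3)(8)
  = -224
M₁₂ = det[[-2, 4, -3]; [-4, -4, 5]; [0, -4, -1]]
  = (-2)·((-4)(-1) - (5)(-4)) - (4)·((-4)(-1) - (5)(0)) + (-3)·((-4)(-4) - (-4)(0))
  = (-2)(24) - (4)(4) + (-3)(16)
  = -112
M₁₃ = det[[-2, -5, -3]; [-4, -5, 5]; [0, -3, -1]]
  = (-2)·((-5)(-1) - (5)(-3)) - (-5)·((-4)(-1) - (5)(0)) + (-3)·((-4)(-3) - (-5)(0))
  = (-2)(20) - (-5)(4) + (-3)(12)
  = -56
M₁₄ = det[[-2, -5, 4]; [-4, -5, -4]; [0, -3, -4]]
  = (-2)·((-5)(-4) - (-4)(-3)) - (-5)·((-4)(-4) - (-4)(0)) + (4)·((-4)(-3) - (-5)(0))
  = (-2)(8) - (-5)(16) + (4)(12)
  = 112

det(A) = (-1)(-224) - (-1)(-112) + (-2)(-56) - (4)(112) = -224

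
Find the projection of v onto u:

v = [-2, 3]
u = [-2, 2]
v·u = (-2)(-2) + (3)(2) = 10
u·u = (-2)² + (2)² = 8
proj_u(v) = (v·u / u·u) × u = (10/8) × u = (5/4) × u

proj_u(v) = [-5/2, 5/2]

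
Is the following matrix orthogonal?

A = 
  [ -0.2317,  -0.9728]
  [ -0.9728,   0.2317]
Yes

AᵀA = 
  [  1,   0]
  [  0,   1]
≈ I (equal to I up to the 4-dp rounding of the entries)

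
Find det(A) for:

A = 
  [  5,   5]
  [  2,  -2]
For a 2×2 matrix, det = ad - bc = (5)(-2) - (5)(2) = -20

det(A) = -20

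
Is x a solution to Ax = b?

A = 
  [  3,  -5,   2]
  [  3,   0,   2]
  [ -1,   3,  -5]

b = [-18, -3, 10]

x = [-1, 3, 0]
Yes

Ax = [-18, -3, 10] = b ✓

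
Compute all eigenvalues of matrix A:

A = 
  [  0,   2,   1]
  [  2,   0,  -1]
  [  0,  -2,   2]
Characteristic polynomial: det(λI - A) = λ³ - 2λ² - 6λ + 12
Testing integer divisors of the constant term: p(2) = 0, so (λ - 2) is a factor:
p(λ) = (λ - 2)(λ² - 6)
λ² - 6 = 0  ⇒  λ = (0 ± √((0)² - 4·(-6)))/2 = (0 ± √(24))/2
  = √6,  -√6

λ = 2, √6, -√6  (≈ 2, 2.449, -2.449)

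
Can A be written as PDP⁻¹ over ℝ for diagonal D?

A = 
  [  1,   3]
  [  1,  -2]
Yes

tr(A) = -1, det(A) = -5
Characteristic polynomial: λ² - tr(A)λ + det(A) = λ² + λ - 5
λ² + λ - 5 = 0  ⇒  λ = (-1 ± √((1)² - 4·(-5)))/2 = (-1 ± √(21))/2
  = (-1 + √21)/2,  (-1 - √21)/2
Eigenvalues: (-1 + √21)/2, (-1 - √21)/2  (≈ 1.791, -2.791)
The two irrational eigenvalues are distinct (simple), so each has alg. mult. = geom. mult. = 1.
Sum of geometric multiplicities equals n, so A has n independent eigenvectors.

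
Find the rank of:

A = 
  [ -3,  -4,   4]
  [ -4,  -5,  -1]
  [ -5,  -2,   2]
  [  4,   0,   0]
Row reduce:
R2 → R2 - (4/3)·R1
R3 → R3 - (5/3)·R1
R4 → R4 + (4/3)·R1
R3 → R3 - (14)·R2
R4 → R4 + (16)·R2
R4 → R4 + (8/7)·R3
REF = 
  [   -3,    -4,     4]
  [    0,   1/3, -19/3]
  [    0,     0,    84]
  [    0,     0,     0]
Pivot columns: 1, 2, 3 → 3 pivots.

rank(A) = 3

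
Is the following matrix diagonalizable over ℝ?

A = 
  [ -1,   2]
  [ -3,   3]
No

tr(A) = 2, det(A) = 3
Characteristic polynomial: λ² - tr(A)λ + det(A) = λ² - 2λ + 3
λ² - 2λ + 3 = 0  ⇒  λ = (2 ± √((-2)² - 4·(3)))/2 = (2 ± √(-8))/2
  = 1 + i√2,  1 - i√2
Eigenvalues: 1 + i√2, 1 - i√2  (≈ 1 + 1.414i, 1 - 1.414i)
Has complex eigenvalues (not diagonalizable over ℝ).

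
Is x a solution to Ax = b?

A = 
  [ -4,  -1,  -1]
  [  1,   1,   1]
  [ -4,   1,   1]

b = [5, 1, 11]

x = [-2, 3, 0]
Yes

Ax = [5, 1, 11] = b ✓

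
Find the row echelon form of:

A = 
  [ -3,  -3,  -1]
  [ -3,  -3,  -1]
Row operations:
R2 → R2 - (1)·R1

Resulting echelon form:
REF = 
  [ -3,  -3,  -1]
  [  0,   0,   0]

Rank = 1 (number of non-zero pivot rows).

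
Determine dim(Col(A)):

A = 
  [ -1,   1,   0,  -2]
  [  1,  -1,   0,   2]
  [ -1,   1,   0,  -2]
dim(Col(A)) = 1

Row reduce:
R2 → R2 + (1)·R1
R3 → R3 - (1)·R1
REF = 
  [ -1,   1,   0,  -2]
  [  0,   0,   0,   0]
  [  0,   0,   0,   0]
Pivot columns: 1 → 1 pivot.
dim(Col(A)) = number of pivot columns = 1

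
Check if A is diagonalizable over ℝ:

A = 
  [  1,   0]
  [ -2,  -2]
Yes

tr(A) = -1, det(A) = -2
Characteristic polynomial: λ² - tr(A)λ + det(A) = λ² + λ - 2
λ² + λ - 2 = (λ + 2)(λ - 1)
Eigenvalues: 1, -2
λ=-2: alg. mult. = 1, geom. mult. = 2 - rank(A - (-2)I) = 2 - 1 = 1
λ=1: alg. mult. = 1, geom. mult. = 2 - rank(A - (1)I) = 2 - 1 = 1
Sum of geometric multiplicities equals n, so A has n independent eigenvectors.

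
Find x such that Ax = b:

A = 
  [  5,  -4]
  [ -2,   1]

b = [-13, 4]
x = [-1, 2]

Row reduce the augmented matrix [A|b]:
R2 → R2 + (2/5)·R1
REF = 
  [   5,   -4,  -13]
  [   0, -3/5, -6/5]

Back-substitution:
x₂ = (-6/5) / (-3/5) = 2
x₁ = (-13 - (-4)(2)) / 5 = -1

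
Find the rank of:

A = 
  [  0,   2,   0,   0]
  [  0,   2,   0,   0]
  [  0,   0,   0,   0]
Row reduce:
R2 → R2 - (1)·R1
REF = 
  [  0,   2,   0,   0]
  [  0,   0,   0,   0]
  [  0,   0,   0,   0]
Pivot columns: 2 → 1 pivot.

rank(A) = 1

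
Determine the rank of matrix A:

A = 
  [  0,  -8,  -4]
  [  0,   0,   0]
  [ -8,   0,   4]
Row reduce:
Swap R1 ↔ R3
Swap R2 ↔ R3
REF = 
  [ -8,   0,   4]
  [  0,  -8,  -4]
  [  0,   0,   0]
Pivot columns: 1, 2 → 2 pivots.

rank(A) = 2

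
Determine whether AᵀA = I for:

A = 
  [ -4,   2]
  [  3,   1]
No

AᵀA = 
  [ 25,  -5]
  [ -5,   5]
≠ I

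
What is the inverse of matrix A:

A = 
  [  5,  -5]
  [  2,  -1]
det(A) = (5)(-1) - (-5)(2) = 5
For a 2×2 matrix, A⁻¹ = (1/det(A)) · [[d, -b], [-c, a]]
    = (1/5) · [[-1, 5], [-2, 5]]

A⁻¹ = 
  [-1/5,    1]
  [-2/5,    1]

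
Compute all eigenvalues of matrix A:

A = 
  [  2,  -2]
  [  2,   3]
tr(A) = 5, det(A) = 10
Characteristic polynomial: λ² - tr(A)λ + det(A) = λ² - 5λ + 10
λ² - 5λ + 10 = 0  ⇒  λ = (5 ± √((-5)² - 4·(10)))/2 = (5 ± √(-15))/2
  = (5 + i√15)/2,  (5 - i√15)/2

λ = (5 + i√15)/2, (5 - i√15)/2  (≈ 2.5 + 1.936i, 2.5 - 1.936i)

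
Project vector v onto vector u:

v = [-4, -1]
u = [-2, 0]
proj_u(v) = [-4, 0]

v·u = (-4)(-2) + (-1)(0) = 8
u·u = (-2)² + (0)² = 4
proj_u(v) = (v·u / u·u) × u = (8/4) × u = (2) × u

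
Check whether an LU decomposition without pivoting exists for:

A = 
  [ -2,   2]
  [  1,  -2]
Yes.
A[1,1] = -2 ≠ 0, so Gaussian elimination proceeds without a row swap: multiplier ℓ₂₁ = (1)/(-2) = -1/2, and U[2,2] = -2 - (-1/2)(2) = -1.
L = 
  [   1,    0]
  [-1/2,    1]
U = 
  [ -2,   2]
  [  0,  -1]
Check row 2 of LU: [(-1/2)(-2), (-1/2)(2) + (-1)] = [1, -2] = row 2 of A ✓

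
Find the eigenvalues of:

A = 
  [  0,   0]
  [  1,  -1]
tr(A) = -1, det(A) = 0
Characteristic polynomial: λ² - tr(A)λ + det(A) = λ² + λ
λ² + λ = λ(λ + 1)

λ = 0, -1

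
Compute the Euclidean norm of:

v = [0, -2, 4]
4.472

||v||₂ = √((0)² + (-2)² + (4)²) = √20 = 4.472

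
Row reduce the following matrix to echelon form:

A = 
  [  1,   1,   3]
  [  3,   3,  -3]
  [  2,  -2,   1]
Row operations:
R2 → R2 - (3)·R1
R3 → R3 - (2)·R1
Swap R2 ↔ R3

Resulting echelon form:
REF = 
  [  1,   1,   3]
  [  0,  -4,  -5]
  [  0,   0, -12]

Rank = 3 (number of non-zero pivot rows).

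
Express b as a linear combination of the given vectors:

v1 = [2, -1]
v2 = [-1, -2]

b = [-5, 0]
c1 = -2, c2 = 1

b = -2·v1 + 1·v2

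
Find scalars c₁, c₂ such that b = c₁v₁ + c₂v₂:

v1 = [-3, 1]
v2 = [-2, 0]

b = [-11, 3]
c1 = 3, c2 = 1

b = 3·v1 + 1·v2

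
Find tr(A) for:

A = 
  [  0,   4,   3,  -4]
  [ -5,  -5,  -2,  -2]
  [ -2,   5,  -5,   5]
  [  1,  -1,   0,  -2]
-12

tr(A) = 0 + -5 + -5 + -2 = -12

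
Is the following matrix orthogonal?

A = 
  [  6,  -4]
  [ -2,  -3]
No

AᵀA = 
  [ 40, -18]
  [-18,  25]
≠ I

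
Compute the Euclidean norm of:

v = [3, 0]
3

||v||₂ = √((3)² + (0)²) = √9 = 3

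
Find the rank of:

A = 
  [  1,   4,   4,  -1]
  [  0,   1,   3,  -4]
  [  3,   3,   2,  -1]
rank(A) = 3

Row reduce:
R3 → R3 - (3)·R1
R3 → R3 + (9)·R2
REF = 
  [  1,   4,   4,  -1]
  [  0,   1,   3,  -4]
  [  0,   0,  17, -34]
Pivot columns: 1, 2, 3 → 3 pivots.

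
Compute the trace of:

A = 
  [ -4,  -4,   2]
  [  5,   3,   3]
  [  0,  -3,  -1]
-2

tr(A) = -4 + 3 + -1 = -2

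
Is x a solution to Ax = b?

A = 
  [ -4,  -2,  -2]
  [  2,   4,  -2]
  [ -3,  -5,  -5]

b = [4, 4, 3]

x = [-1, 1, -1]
Yes

Ax = [4, 4, 3] = b ✓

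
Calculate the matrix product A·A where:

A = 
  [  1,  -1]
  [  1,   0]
A² = A·A:
A²[1,1] = (1)(1) + (-1)(1) = 0
A²[1,2] = (1)(-1) + (-1)(0) = -1
A²[2,1] = (1)(1) + (0)(1) = 1
A²[2,2] = (1)(-1) + (0)(0) = -1
A² = 
  [  0,  -1]
  [  1,  -1]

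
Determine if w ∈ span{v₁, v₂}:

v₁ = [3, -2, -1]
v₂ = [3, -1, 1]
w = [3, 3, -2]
No

Form the augmented matrix and row-reduce:
[v₁|v₂|w] = 
  [  3,   3,   3]
  [ -2,  -1,   3]
  [ -1,   1,  -2]
R2 → R2 + (2/3)·R1
R3 → R3 + (1/3)·R1
R3 → R3 - (2)·R2
REF = 
  [  3,   3,   3]
  [  0,   1,   5]
  [  0,   0, -11]

Row 3 reads [0 0 | -11], i.e. 0 = -11, so the system is inconsistent and w ∉ span{v₁, v₂}.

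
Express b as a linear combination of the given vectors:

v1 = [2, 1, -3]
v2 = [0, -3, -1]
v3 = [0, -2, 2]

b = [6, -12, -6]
c1 = 3, c2 = 3, c3 = 3

b = 3·v1 + 3·v2 + 3·v3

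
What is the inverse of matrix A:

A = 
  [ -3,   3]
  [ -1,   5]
det(A) = (-3)(5) - (3)(-1) = -12
For a 2×2 matrix, A⁻¹ = (1/det(A)) · [[d, -b], [-c, a]]
    = (-1/12) · [[5, -3], [1, -3]]

A⁻¹ = 
  [-5/12,   1/4]
  [-1/12,   1/4]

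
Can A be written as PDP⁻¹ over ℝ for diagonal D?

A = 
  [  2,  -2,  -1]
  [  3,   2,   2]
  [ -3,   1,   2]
No

Characteristic polynomial: det(λI - A) = λ³ - 6λ² + 13λ - 19
By the rational root theorem any rational root is an integer dividing 19; none of those is a root, so p(λ) has no rational roots and hence (being an irreducible cubic) no repeated roots.
Discriminant of the cubic: Δ = -2191
Δ < 0 ⇒ one real eigenvalue and a complex-conjugate pair: λ ≈ 3.92, 1.04 + 1.94i, 1.04 - 1.94i
Has complex eigenvalues (not diagonalizable over ℝ).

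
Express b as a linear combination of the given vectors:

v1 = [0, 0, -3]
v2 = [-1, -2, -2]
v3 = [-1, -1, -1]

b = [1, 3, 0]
c1 = 1, c2 = -2, c3 = 1

b = 1·v1 + -2·v2 + 1·v3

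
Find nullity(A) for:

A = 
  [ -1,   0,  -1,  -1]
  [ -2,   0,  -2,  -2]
nullity(A) = 3

Row reduce:
R2 → R2 - (2)·R1
REF = 
  [ -1,   0,  -1,  -1]
  [  0,   0,   0,   0]
Pivot columns: 1 → 1 pivot.
rank(A) = 1, so nullity(A) = 4 - 1 = 3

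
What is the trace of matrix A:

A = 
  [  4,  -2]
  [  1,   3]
7

tr(A) = 4 + 3 = 7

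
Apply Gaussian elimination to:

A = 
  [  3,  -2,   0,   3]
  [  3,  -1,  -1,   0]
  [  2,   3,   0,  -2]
Row operations:
R2 → R2 - (1)·R1
R3 → R3 - (2/3)·R1
R3 → R3 - (13/3)·R2

Resulting echelon form:
REF = 
  [   3,   -2,    0,    3]
  [   0,    1,   -1,   -3]
  [   0,    0, 13/3,    9]

Rank = 3 (number of non-zero pivot rows).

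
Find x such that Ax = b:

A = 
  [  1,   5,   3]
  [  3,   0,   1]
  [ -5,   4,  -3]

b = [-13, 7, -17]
Row reduce the augmented matrix [A|b]:
R2 → R2 - (3)·R1
R3 → R3 + (5)·R1
R3 → R3 + (29/15)·R2
REF = 
  [     1,      5,      3,    -13]
  [     0,    -15,     -8,     46]
  [     0,      0, -52/15, 104/15]

Back-substitution:
x₃ = (104/15) / (-52/15) = -2
x₂ = (46 - (-8)(-2)) / (-15) = -2
x₁ = (-13 - (5)(-2) - (3)(-2)) / 1 = 3

x = [3, -2, -2]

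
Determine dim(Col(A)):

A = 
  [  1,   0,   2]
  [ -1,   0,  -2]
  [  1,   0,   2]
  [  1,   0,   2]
Row reduce:
R2 → R2 + (1)·R1
R3 → R3 - (1)·R1
R4 → R4 - (1)·R1
REF = 
  [  1,   0,   2]
  [  0,   0,   0]
  [  0,   0,   0]
  [  0,   0,   0]
Pivot columns: 1 → 1 pivot.
dim(Col(A)) = number of pivot columns = 1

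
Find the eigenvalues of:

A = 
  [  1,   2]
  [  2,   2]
λ = (3 + √17)/2, (3 - √17)/2  (≈ 3.562, -0.5616)

tr(A) = 3, det(A) = -2
Characteristic polynomial: λ² - tr(A)λ + det(A) = λ² - 3λ - 2
λ² - 3λ - 2 = 0  ⇒  λ = (3 ± √((-3)² - 4·(-2)))/2 = (3 ± √(17))/2
  = (3 + √17)/2,  (3 - √17)/2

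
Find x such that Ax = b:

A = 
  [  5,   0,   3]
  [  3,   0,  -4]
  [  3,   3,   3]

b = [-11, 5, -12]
x = [-1, -1, -2]

Row reduce the augmented matrix [A|b]:
R2 → R2 - (3/5)·R1
R3 → R3 - (3/5)·R1
Swap R2 ↔ R3
REF = 
  [    5,     0,     3,   -11]
  [    0,     3,   6/5, -27/5]
  [    0,     0, -29/5,  58/5]

Back-substitution:
x₃ = (58/5) / (-29/5) = -2
x₂ = (-27/5 - (6/5)(-2)) / 3 = -1
x₁ = (-11 - (0)(-1) - (3)(-2)) / 5 = -1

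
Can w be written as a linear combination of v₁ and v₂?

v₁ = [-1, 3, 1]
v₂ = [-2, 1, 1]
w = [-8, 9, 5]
Yes

Form the augmented matrix and row-reduce:
[v₁|v₂|w] = 
  [ -1,  -2,  -8]
  [  3,   1,   9]
  [  1,   1,   5]
R2 → R2 + (3)·R1
R3 → R3 + (1)·R1
R3 → R3 - (1/5)·R2
REF = 
  [ -1,  -2,  -8]
  [  0,  -5, -15]
  [  0,   0,   0]

No row of the form [0 0 | nonzero], so the system is consistent. Back-substitution gives c₁ = 2, c₂ = 3: w = (2)·v₁ + (3)·v₂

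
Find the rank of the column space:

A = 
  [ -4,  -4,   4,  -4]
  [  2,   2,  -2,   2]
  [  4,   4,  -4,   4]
Row reduce:
R2 → R2 + (1/2)·R1
R3 → R3 + (1)·R1
REF = 
  [ -4,  -4,   4,  -4]
  [  0,   0,   0,   0]
  [  0,   0,   0,   0]
Pivot columns: 1 → 1 pivot.
dim(Col(A)) = number of pivot columns = 1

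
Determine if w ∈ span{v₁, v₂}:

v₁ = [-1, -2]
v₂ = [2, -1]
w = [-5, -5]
Yes

Form the augmented matrix and row-reduce:
[v₁|v₂|w] = 
  [ -1,   2,  -5]
  [ -2,  -1,  -5]
R2 → R2 - (2)·R1
REF = 
  [ -1,   2,  -5]
  [  0,  -5,   5]

No row of the form [0 0 | nonzero], so the system is consistent. Back-substitution gives c₁ = 3, c₂ = -1: w = (3)·v₁ + (-1)·v₂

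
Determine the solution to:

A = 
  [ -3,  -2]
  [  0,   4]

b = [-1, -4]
Row reduce the augmented matrix [A|b]:
(already in echelon form)
REF = 
  [ -3,  -2,  -1]
  [  0,   4,  -4]

Back-substitution:
x₂ = (-4) / 4 = -1
x₁ = (-1 - (-2)(-1)) / (-3) = 1

x = [1, -1]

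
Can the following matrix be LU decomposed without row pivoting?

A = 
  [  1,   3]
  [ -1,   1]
Yes.
A[1,1] = 1 ≠ 0, so Gaussian elimination proceeds without a row swap: multiplier ℓ₂₁ = (-1)/(1) = -1, and U[2,2] = 1 - (-1)(3) = 4.
L = 
  [  1,   0]
  [ -1,   1]
U = 
  [  1,   3]
  [  0,   4]
Check row 2 of LU: [(-1)(1), (-1)(3) + 4] = [-1, 1] = row 2 of A ✓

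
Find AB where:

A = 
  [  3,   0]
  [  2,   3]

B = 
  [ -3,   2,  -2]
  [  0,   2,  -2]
A is 2×2 and B is 2×3, so AB is 2×3. Each entry is (row of A)·(column of B):
AB[1,1] = (3)(-3) + (0)(0) = -9
AB[1,2] = (3)(2) + (0)(2) = 6
AB[1,3] = (3)(-2) + (0)(-2) = -6
AB[2,1] = (2)(-3) + (3)(0) = -6
AB[2,2] = (2)(2) + (3)(2) = 10
AB[2,3] = (2)(-2) + (3)(-2) = -10

AB = 
  [ -9,   6,  -6]
  [ -6,  10, -10]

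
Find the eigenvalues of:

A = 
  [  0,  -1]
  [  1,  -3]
λ = (-3 + √5)/2, (-3 - √5)/2  (≈ -0.382, -2.618)

tr(A) = -3, det(A) = 1
Characteristic polynomial: λ² - tr(A)λ + det(A) = λ² + 3λ + 1
λ² + 3λ + 1 = 0  ⇒  λ = (-3 ± √((3)² - 4·(1)))/2 = (-3 ± √(5))/2
  = (-3 + √5)/2,  (-3 - √5)/2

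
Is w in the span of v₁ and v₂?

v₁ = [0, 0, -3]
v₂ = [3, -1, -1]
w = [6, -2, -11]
Yes

Form the augmented matrix and row-reduce:
[v₁|v₂|w] = 
  [  0,   3,   6]
  [  0,  -1,  -2]
  [ -3,  -1, -11]
Swap R1 ↔ R3
R3 → R3 + (3)·R2
REF = 
  [ -3,  -1, -11]
  [  0,  -1,  -2]
  [  0,   0,   0]

No row of the form [0 0 | nonzero], so the system is consistent. Back-substitution gives c₁ = 3, c₂ = 2: w = (3)·v₁ + (2)·v₂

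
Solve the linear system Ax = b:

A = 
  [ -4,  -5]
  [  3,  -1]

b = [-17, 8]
x = [3, 1]

Row reduce the augmented matrix [A|b]:
R2 → R2 + (3/4)·R1
REF = 
  [   -4,    -5,   -17]
  [    0, -19/4, -19/4]

Back-substitution:
x₂ = (-19/4) / (-19/4) = 1
x₁ = (-17 - (-5)(1)) / (-4) = 3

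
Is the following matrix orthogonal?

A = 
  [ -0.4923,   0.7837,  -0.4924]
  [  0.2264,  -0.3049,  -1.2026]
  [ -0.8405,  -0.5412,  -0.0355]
No

AᵀA = 
  [  1.0001,   0,   0]
  [  0,   1,   0]
  [  0,   0,   1.6900]
≠ I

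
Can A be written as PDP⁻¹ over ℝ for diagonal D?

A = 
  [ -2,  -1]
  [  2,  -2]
No

tr(A) = -4, det(A) = 6
Characteristic polynomial: λ² - tr(A)λ + det(A) = λ² + 4λ + 6
λ² + 4λ + 6 = 0  ⇒  λ = (-4 ± √((4)² - 4·(6)))/2 = (-4 ± √(-8))/2
  = -2 + i√2,  -2 - i√2
Eigenvalues: -2 + i√2, -2 - i√2  (≈ -2 + 1.414i, -2 - 1.414i)
Has complex eigenvalues (not diagonalizable over ℝ).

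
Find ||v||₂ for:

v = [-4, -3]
5

||v||₂ = √((-4)² + (-3)²) = √25 = 5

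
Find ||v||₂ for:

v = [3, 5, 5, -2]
7.937

||v||₂ = √((3)² + (5)² + (5)² + (-2)²) = √63 = 7.937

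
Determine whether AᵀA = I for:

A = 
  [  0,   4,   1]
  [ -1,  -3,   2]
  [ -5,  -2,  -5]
No

AᵀA = 
  [ 26,  13,  23]
  [ 13,  29,   8]
  [ 23,   8,  30]
≠ I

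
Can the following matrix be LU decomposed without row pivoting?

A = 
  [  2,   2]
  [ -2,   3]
Yes.
A[1,1] = 2 ≠ 0, so Gaussian elimination proceeds without a row swap: multiplier ℓ₂₁ = (-2)/(2) = -1, and U[2,2] = 3 - (-1)(2) = 5.
L = 
  [  1,   0]
  [ -1,   1]
U = 
  [  2,   2]
  [  0,   5]
Check row 2 of LU: [(-1)(2), (-1)(2) + 5] = [-2, 3] = row 2 of A ✓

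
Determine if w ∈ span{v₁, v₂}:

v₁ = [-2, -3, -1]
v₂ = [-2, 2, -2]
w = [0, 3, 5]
No

Form the augmented matrix and row-reduce:
[v₁|v₂|w] = 
  [ -2,  -2,   0]
  [ -3,   2,   3]
  [ -1,  -2,   5]
R2 → R2 - (3/2)·R1
R3 → R3 - (1/2)·R1
R3 → R3 + (1/5)·R2
REF = 
  [  -2,   -2,    0]
  [   0,    5,    3]
  [   0,    0, 28/5]

Row 3 reads [0 0 | 28/5], i.e. 0 = 28/5, so the system is inconsistent and w ∉ span{v₁, v₂}.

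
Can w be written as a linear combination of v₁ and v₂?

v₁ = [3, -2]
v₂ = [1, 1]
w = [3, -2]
Yes

Form the augmented matrix and row-reduce:
[v₁|v₂|w] = 
  [  3,   1,   3]
  [ -2,   1,  -2]
R2 → R2 + (2/3)·R1
REF = 
  [  3,   1,   3]
  [  0, 5/3,   0]

No row of the form [0 0 | nonzero], so the system is consistent. Back-substitution gives c₁ = 1, c₂ = 0: w = (1)·v₁ + (0)·v₂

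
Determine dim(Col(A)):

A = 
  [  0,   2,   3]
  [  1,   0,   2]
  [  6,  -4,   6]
dim(Col(A)) = 2

Row reduce:
Swap R1 ↔ R2
R3 → R3 - (6)·R1
R3 → R3 + (2)·R2
REF = 
  [  1,   0,   2]
  [  0,   2,   3]
  [  0,   0,   0]
Pivot columns: 1, 2 → 2 pivots.
dim(Col(A)) = number of pivot columns = 2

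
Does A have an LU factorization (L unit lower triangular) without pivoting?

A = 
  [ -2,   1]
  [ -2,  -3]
Yes.
A[1,1] = -2 ≠ 0, so Gaussian elimination proceeds without a row swap: multiplier ℓ₂₁ = (-2)/(-2) = 1, and U[2,2] = -3 - (1)(1) = -4.
L = 
  [  1,   0]
  [  1,   1]
U = 
  [ -2,   1]
  [  0,  -4]
Check row 2 of LU: [(1)(-2), (1)(1) + (-4)] = [-2, -3] = row 2 of A ✓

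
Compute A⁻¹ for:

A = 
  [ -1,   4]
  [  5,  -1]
det(A) = (-1)(-1) - (4)(5) = -19
For a 2×2 matrix, A⁻¹ = (1/det(A)) · [[d, -b], [-c, a]]
    = (-1/19) · [[-1, -4], [-5, -1]]

A⁻¹ = 
  [1/19, 4/19]
  [5/19, 1/19]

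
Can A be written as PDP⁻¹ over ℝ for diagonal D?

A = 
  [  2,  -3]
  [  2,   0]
No

tr(A) = 2, det(A) = 6
Characteristic polynomial: λ² - tr(A)λ + det(A) = λ² - 2λ + 6
λ² - 2λ + 6 = 0  ⇒  λ = (2 ± √((-2)² - 4·(6)))/2 = (2 ± √(-20))/2
  = 1 + i√5,  1 - i√5
Eigenvalues: 1 + i√5, 1 - i√5  (≈ 1 + 2.236i, 1 - 2.236i)
Has complex eigenvalues (not diagonalizable over ℝ).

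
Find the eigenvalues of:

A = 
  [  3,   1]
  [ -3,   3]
λ = 3 + i√3, 3 - i√3  (≈ 3 + 1.732i, 3 - 1.732i)

tr(A) = 6, det(A) = 12
Characteristic polynomial: λ² - tr(A)λ + det(A) = λ² - 6λ + 12
λ² - 6λ + 12 = 0  ⇒  λ = (6 ± √((-6)² - 4·(12)))/2 = (6 ± √(-12))/2
  = 3 + i√3,  3 - i√3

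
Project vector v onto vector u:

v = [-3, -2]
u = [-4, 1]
v·u = (-3)(-4) + (-2)(1) = 10
u·u = (-4)² + (1)² = 17
proj_u(v) = (v·u / u·u) × u = (10/17) × u

proj_u(v) = [-40/17, 10/17]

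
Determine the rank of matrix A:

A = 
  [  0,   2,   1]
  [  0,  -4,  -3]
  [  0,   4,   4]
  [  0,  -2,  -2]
Row reduce:
R2 → R2 + (2)·R1
R3 → R3 - (2)·R1
R4 → R4 + (1)·R1
R3 → R3 + (2)·R2
R4 → R4 - (1)·R2
REF = 
  [  0,   2,   1]
  [  0,   0,  -1]
  [  0,   0,   0]
  [  0,   0,   0]
Pivot columns: 2, 3 → 2 pivots.

rank(A) = 2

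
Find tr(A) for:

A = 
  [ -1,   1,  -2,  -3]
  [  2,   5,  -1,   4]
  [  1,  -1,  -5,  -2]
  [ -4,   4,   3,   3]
2

tr(A) = -1 + 5 + -5 + 3 = 2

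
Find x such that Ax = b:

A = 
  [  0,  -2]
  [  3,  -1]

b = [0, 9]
x = [3, 0]

Row reduce the augmented matrix [A|b]:
Swap R1 ↔ R2
REF = 
  [  3,  -1,   9]
  [  0,  -2,   0]

Back-substitution:
x₂ = 0 / (-2) = 0
x₁ = (9 - (-1)(0)) / 3 = 3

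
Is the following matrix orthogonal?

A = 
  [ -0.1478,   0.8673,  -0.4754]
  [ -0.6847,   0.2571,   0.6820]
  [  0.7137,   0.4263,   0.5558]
Yes

AᵀA = 
  [  1,   0,   0]
  [  0,   1,   0]
  [  0,   0,   1]
≈ I (equal to I up to the 4-dp rounding of the entries)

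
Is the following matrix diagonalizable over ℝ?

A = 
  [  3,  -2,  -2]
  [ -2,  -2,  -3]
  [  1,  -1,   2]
No

Characteristic polynomial: det(λI - A) = λ³ - 3λ² - 9λ + 31
By the rational root theorem any rational root is an integer dividing 31; none of those is a root, so p(λ) has no rational roots and hence (being an irreducible cubic) no repeated roots.
Discriminant of the cubic: Δ = -3888
Δ < 0 ⇒ one real eigenvalue and a complex-conjugate pair: λ ≈ -3.107, 3.054 + 0.8075i, 3.054 - 0.8075i
Has complex eigenvalues (not diagonalizable over ℝ).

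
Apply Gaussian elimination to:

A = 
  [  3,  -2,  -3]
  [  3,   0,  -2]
Row operations:
R2 → R2 - (1)·R1

Resulting echelon form:
REF = 
  [  3,  -2,  -3]
  [  0,   2,   1]

Rank = 2 (number of non-zero pivot rows).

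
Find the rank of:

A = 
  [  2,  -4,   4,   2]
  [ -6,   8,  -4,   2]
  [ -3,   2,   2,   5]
rank(A) = 2

Row reduce:
R2 → R2 + (3)·R1
R3 → R3 + (3/2)·R1
R3 → R3 - (1)·R2
REF = 
  [  2,  -4,   4,   2]
  [  0,  -4,   8,   8]
  [  0,   0,   0,   0]
Pivot columns: 1, 2 → 2 pivots.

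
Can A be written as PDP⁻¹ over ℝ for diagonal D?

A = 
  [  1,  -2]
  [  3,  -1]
No

tr(A) = 0, det(A) = 5
Characteristic polynomial: λ² - tr(A)λ + det(A) = λ² + 5
λ² + 5 = 0  ⇒  λ = (0 ± √((0)² - 4·(5)))/2 = (0 ± √(-20))/2
  = i√5,  -i√5
Eigenvalues: i√5, -i√5  (≈ 0 + 2.236i, 0 - 2.236i)
Has complex eigenvalues (not diagonalizable over ℝ).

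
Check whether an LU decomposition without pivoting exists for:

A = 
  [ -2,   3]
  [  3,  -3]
Yes.
A[1,1] = -2 ≠ 0, so Gaussian elimination proceeds without a row swap: multiplier ℓ₂₁ = (3)/(-2) = -3/2, and U[2,2] = -3 - (-3/2)(3) = 3/2.
L = 
  [   1,    0]
  [-3/2,    1]
U = 
  [ -2,   3]
  [  0, 3/2]
Check row 2 of LU: [(-3/2)(-2), (-3/2)(3) + (3/2)] = [3, -3] = row 2 of A ✓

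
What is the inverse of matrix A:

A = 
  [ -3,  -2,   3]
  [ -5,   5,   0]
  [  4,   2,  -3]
det(A) = (-3)·((5)(-3) - (0)(2)) - (-2)·((-5)(-3) - (0)(4)) + (3)·((-5)(2) - (5)(4))
  = (-3)(-15) - (-2)(15) + (3)(-30)
  = -15
det(A) = -15 ≠ 0, so A is invertible.

Cofactors Cᵢⱼ = (-1)ⁱ⁺ʲ·Mᵢⱼ:
C = 
  [-15, -15, -30]
  [  0,  -3,  -2]
  [-15, -15, -25]

adj(A) = Cᵀ:
adj(A) = 
  [-15,   0, -15]
  [-15,  -3, -15]
  [-30,  -2, -25]

A⁻¹ = (-1/15) · adj(A):
A⁻¹ = 
  [   1,    0,    1]
  [   1,  1/5,    1]
  [   2, 2/15,  5/3]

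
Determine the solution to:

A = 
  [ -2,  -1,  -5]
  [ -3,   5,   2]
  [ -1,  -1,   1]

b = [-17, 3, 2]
Row reduce the augmented matrix [A|b]:
R2 → R2 - (3/2)·R1
R3 → R3 - (1/2)·R1
R3 → R3 + (1/13)·R2
REF = 
  [    -2,     -1,     -5,    -17]
  [     0,   13/2,   19/2,   57/2]
  [     0,      0,  55/13, 165/13]

Back-substitution:
x₃ = (165/13) / (55/13) = 3
x₂ = (57/2 - (19/2)(3)) / (13/2) = 0
x₁ = (-17 - (-1)(0) - (-5)(3)) / (-2) = 1

x = [1, 0, 3]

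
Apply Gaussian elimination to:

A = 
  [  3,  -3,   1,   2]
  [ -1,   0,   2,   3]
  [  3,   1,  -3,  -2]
Row operations:
R2 → R2 + (1/3)·R1
R3 → R3 - (1)·R1
R3 → R3 + (4)·R2

Resulting echelon form:
REF = 
  [   3,   -3,    1,    2]
  [   0,   -1,  7/3, 11/3]
  [   0,    0, 16/3, 32/3]

Rank = 3 (number of non-zero pivot rows).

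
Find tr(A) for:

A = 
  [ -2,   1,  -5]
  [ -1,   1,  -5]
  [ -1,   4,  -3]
-4

tr(A) = -2 + 1 + -3 = -4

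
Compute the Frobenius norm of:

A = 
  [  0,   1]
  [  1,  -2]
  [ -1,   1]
||A||_F = 2.828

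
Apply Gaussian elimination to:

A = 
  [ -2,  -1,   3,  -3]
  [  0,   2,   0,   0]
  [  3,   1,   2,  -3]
Row operations:
R3 → R3 + (3/2)·R1
R3 → R3 + (1/4)·R2

Resulting echelon form:
REF = 
  [   -2,    -1,     3,    -3]
  [    0,     2,     0,     0]
  [    0,     0,  13/2, -15/2]

Rank = 3 (number of non-zero pivot rows).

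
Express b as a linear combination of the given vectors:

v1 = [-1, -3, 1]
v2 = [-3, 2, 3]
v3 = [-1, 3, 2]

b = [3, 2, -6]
c1 = -3, c2 = 1, c3 = -3

b = -3·v1 + 1·v2 + -3·v3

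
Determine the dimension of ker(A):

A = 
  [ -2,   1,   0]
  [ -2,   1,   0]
nullity(A) = 2

Row reduce:
R2 → R2 - (1)·R1
REF = 
  [ -2,   1,   0]
  [  0,   0,   0]
Pivot columns: 1 → 1 pivot.
rank(A) = 1, so nullity(A) = 3 - 1 = 2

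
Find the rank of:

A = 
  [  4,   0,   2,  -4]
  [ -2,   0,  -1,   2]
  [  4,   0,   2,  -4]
Row reduce:
R2 → R2 + (1/2)·R1
R3 → R3 - (1)·R1
REF = 
  [  4,   0,   2,  -4]
  [  0,   0,   0,   0]
  [  0,   0,   0,   0]
Pivot columns: 1 → 1 pivot.

rank(A) = 1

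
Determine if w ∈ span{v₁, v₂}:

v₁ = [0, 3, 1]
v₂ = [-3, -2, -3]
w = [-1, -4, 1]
No

Form the augmented matrix and row-reduce:
[v₁|v₂|w] = 
  [  0,  -3,  -1]
  [  3,  -2,  -4]
  [  1,  -3,   1]
Swap R1 ↔ R2
R3 → R3 - (1/3)·R1
R3 → R3 - (7/9)·R2
REF = 
  [   3,   -2,   -4]
  [   0,   -3,   -1]
  [   0,    0, 28/9]

Row 3 reads [0 0 | 28/9], i.e. 0 = 28/9, so the system is inconsistent and w ∉ span{v₁, v₂}.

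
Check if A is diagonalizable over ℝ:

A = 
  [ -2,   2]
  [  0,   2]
Yes

tr(A) = 0, det(A) = -4
Characteristic polynomial: λ² - tr(A)λ + det(A) = λ² - 4
λ² - 4 = (λ + 2)(λ - 2)
Eigenvalues: 2, -2
λ=-2: alg. mult. = 1, geom. mult. = 2 - rank(A - (-2)I) = 2 - 1 = 1
λ=2: alg. mult. = 1, geom. mult. = 2 - rank(A - (2)I) = 2 - 1 = 1
Sum of geometric multiplicities equals n, so A has n independent eigenvectors.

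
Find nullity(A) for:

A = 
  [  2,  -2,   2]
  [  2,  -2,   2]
nullity(A) = 2

Row reduce:
R2 → R2 - (1)·R1
REF = 
  [  2,  -2,   2]
  [  0,   0,   0]
Pivot columns: 1 → 1 pivot.
rank(A) = 1, so nullity(A) = 3 - 1 = 2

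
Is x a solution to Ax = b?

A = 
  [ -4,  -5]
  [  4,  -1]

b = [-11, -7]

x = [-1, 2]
No

Ax = [-6, -6] ≠ b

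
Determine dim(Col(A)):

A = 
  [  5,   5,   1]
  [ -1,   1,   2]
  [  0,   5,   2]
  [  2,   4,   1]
dim(Col(A)) = 3

Row reduce:
R2 → R2 + (1/5)·R1
R4 → R4 - (2/5)·R1
R3 → R3 - (5/2)·R2
R4 → R4 - (1)·R2
R4 → R4 - (16/35)·R3
REF = 
  [   5,    5,    1]
  [   0,    2, 11/5]
  [   0,    0, -7/2]
  [   0,    0,    0]
Pivot columns: 1, 2, 3 → 3 pivots.
dim(Col(A)) = number of pivot columns = 3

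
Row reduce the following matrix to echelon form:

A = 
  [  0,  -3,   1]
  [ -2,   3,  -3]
Row operations:
Swap R1 ↔ R2

Resulting echelon form:
REF = 
  [ -2,   3,  -3]
  [  0,  -3,   1]

Rank = 2 (number of non-zero pivot rows).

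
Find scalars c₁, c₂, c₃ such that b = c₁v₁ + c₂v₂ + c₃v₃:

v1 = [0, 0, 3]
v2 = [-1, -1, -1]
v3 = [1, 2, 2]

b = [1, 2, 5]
c1 = 1, c2 = 0, c3 = 1

b = 1·v1 + 0·v2 + 1·v3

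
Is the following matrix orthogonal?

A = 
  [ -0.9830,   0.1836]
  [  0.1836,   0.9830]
Yes

AᵀA = 
  [  1,   0]
  [  0,   1]
≈ I (equal to I up to the 4-dp rounding of the entries)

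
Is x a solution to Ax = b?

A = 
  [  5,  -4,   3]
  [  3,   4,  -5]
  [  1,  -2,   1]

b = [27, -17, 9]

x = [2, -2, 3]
Yes

Ax = [27, -17, 9] = b ✓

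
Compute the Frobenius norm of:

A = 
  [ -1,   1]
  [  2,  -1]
||A||_F = 2.646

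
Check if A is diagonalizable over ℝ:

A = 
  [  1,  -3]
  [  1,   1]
No

tr(A) = 2, det(A) = 4
Characteristic polynomial: λ² - tr(A)λ + det(A) = λ² - 2λ + 4
λ² - 2λ + 4 = 0  ⇒  λ = (2 ± √((-2)² - 4·(4)))/2 = (2 ± √(-12))/2
  = 1 + i√3,  1 - i√3
Eigenvalues: 1 + i√3, 1 - i√3  (≈ 1 + 1.732i, 1 - 1.732i)
Has complex eigenvalues (not diagonalizable over ℝ).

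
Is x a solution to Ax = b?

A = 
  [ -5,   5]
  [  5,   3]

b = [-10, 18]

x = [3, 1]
Yes

Ax = [-10, 18] = b ✓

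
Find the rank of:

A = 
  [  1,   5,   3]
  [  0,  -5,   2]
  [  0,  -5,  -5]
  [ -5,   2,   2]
Row reduce:
R4 → R4 + (5)·R1
R3 → R3 - (1)·R2
R4 → R4 + (27/5)·R2
R4 → R4 + (139/35)·R3
REF = 
  [  1,   5,   3]
  [  0,  -5,   2]
  [  0,   0,  -7]
  [  0,   0,   0]
Pivot columns: 1, 2, 3 → 3 pivots.

rank(A) = 3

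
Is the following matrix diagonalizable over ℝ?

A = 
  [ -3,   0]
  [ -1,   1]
Yes

tr(A) = -2, det(A) = -3
Characteristic polynomial: λ² - tr(A)λ + det(A) = λ² + 2λ - 3
λ² + 2λ - 3 = (λ + 3)(λ - 1)
Eigenvalues: 1, -3
λ=-3: alg. mult. = 1, geom. mult. = 2 - rank(A - (-3)I) = 2 - 1 = 1
λ=1: alg. mult. = 1, geom. mult. = 2 - rank(A - (1)I) = 2 - 1 = 1
Sum of geometric multiplicities equals n, so A has n independent eigenvectors.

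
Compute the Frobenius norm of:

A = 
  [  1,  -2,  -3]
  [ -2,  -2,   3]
||A||_F = 5.568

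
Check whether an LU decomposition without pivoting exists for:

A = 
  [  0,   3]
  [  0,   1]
Yes.
The first column is zero, so A is already upper triangular: L = I, U = A.
L = 
  [  1,   0]
  [  0,   1]
U = 
  [  0,   3]
  [  0,   1]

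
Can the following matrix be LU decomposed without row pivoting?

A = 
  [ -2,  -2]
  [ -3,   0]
Yes.
A[1,1] = -2 ≠ 0, so Gaussian elimination proceeds without a row swap: multiplier ℓ₂₁ = (-3)/(-2) = 3/2, and U[2,2] = 0 - (3/2)(-2) = 3.
L = 
  [  1,   0]
  [3/2,   1]
U = 
  [ -2,  -2]
  [  0,   3]
Check row 2 of LU: [(3/2)(-2), (3/2)(-2) + 3] = [-3, 0] = row 2 of A ✓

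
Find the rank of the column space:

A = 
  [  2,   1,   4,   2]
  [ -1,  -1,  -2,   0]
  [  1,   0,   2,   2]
dim(Col(A)) = 2

Row reduce:
R2 → R2 + (1/2)·R1
R3 → R3 - (1/2)·R1
R3 → R3 - (1)·R2
REF = 
  [   2,    1,    4,    2]
  [   0, -1/2,    0,    1]
  [   0,    0,    0,    0]
Pivot columns: 1, 2 → 2 pivots.
dim(Col(A)) = number of pivot columns = 2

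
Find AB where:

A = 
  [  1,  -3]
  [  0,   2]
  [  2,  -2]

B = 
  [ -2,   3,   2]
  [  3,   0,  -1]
A is 3×2 and B is 2×3, so AB is 3×3. Each entry is (row of A)·(column of B):
AB[1,1] = (1)(-2) + (-3)(3) = -11
AB[1,2] = (1)(3) + (-3)(0) = 3
AB[1,3] = (1)(2) + (-3)(-1) = 5
AB[2,1] = (0)(-2) + (2)(3) = 6
AB[2,2] = (0)(3) + (2)(0) = 0
AB[2,3] = (0)(2) + (2)(-1) = -2
AB[3,1] = (2)(-2) + (-2)(3) = -10
AB[3,2] = (2)(3) + (-2)(0) = 6
AB[3,3] = (2)(2) + (-2)(-1) = 6

AB = 
  [-11,   3,   5]
  [  6,   0,  -2]
  [-10,   6,   6]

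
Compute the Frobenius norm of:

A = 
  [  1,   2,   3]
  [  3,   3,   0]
||A||_F = 5.657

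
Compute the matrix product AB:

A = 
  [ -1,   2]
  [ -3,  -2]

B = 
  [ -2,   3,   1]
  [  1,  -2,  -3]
A is 2×2 and B is 2×3, so AB is 2×3. Each entry is (row of A)·(column of B):
AB[1,1] = (-1)(-2) + (2)(1) = 4
AB[1,2] = (-1)(3) + (2)(-2) = -7
AB[1,3] = (-1)(1) + (2)(-3) = -7
AB[2,1] = (-3)(-2) + (-2)(1) = 4
AB[2,2] = (-3)(3) + (-2)(-2) = -5
AB[2,3] = (-3)(1) + (-2)(-3) = 3

AB = 
  [  4,  -7,  -7]
  [  4,  -5,   3]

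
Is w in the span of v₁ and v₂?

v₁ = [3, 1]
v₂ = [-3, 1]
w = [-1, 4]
Yes

Form the augmented matrix and row-reduce:
[v₁|v₂|w] = 
  [  3,  -3,  -1]
  [  1,   1,   4]
R2 → R2 - (1/3)·R1
REF = 
  [   3,   -3,   -1]
  [   0,    2, 13/3]

No row of the form [0 0 | nonzero], so the system is consistent. Back-substitution gives c₁ = 11/6, c₂ = 13/6: w = (11/6)·v₁ + (13/6)·v₂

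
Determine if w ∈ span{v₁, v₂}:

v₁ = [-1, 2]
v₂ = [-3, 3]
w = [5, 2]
Yes

Form the augmented matrix and row-reduce:
[v₁|v₂|w] = 
  [ -1,  -3,   5]
  [  2,   3,   2]
R2 → R2 + (2)·R1
REF = 
  [ -1,  -3,   5]
  [  0,  -3,  12]

No row of the form [0 0 | nonzero], so the system is consistent. Back-substitution gives c₁ = 7, c₂ = -4: w = (7)·v₁ + (-4)·v₂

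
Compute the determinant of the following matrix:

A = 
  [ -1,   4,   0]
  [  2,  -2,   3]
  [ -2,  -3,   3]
-51

Cofactor expansion along row 1:
det(A) = (-1)·((-2)(3) - (3)(-3)) - (4)·((2)(3) - (3)(-2)) + (0)·((2)(-3) - (-2)(-2))
  = (-1)(3) - (4)(12) + (0)(-10)
  = -51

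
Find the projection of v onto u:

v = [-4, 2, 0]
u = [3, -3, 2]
proj_u(v) = [-27/11, 27/11, -18/11]

v·u = (-4)(3) + (2)(-3) + (0)(2) = -18
u·u = (3)² + (-3)² + (2)² = 22
proj_u(v) = (v·u / u·u) × u = (-18/22) × u = (-9/11) × u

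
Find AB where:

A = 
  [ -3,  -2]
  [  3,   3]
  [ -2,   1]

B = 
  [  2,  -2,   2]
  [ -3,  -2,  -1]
AB = 
  [  0,  10,  -4]
  [ -3, -12,   3]
  [ -7,   2,  -5]

A is 3×2 and B is 2×3, so AB is 3×3. Each entry is (row of A)·(column of B):
AB[1,1] = (-3)(2) + (-2)(-3) = 0
AB[1,2] = (-3)(-2) + (-2)(-2) = 10
AB[1,3] = (-3)(2) + (-2)(-1) = -4
AB[2,1] = (3)(2) + (3)(-3) = -3
AB[2,2] = (3)(-2) + (3)(-2) = -12
AB[2,3] = (3)(2) + (3)(-1) = 3
AB[3,1] = (-2)(2) + (1)(-3) = -7
AB[3,2] = (-2)(-2) + (1)(-2) = 2
AB[3,3] = (-2)(2) + (1)(-1) = -5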